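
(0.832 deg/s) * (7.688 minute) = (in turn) 1.066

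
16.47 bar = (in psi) 238.9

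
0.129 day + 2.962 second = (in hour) 3.097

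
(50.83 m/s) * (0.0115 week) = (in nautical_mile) 190.9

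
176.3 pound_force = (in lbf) 176.3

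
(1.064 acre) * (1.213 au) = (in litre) 7.814e+17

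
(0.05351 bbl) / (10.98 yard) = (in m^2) 0.0008473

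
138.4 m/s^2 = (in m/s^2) 138.4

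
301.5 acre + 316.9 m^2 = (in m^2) 1.22e+06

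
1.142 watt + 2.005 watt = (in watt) 3.147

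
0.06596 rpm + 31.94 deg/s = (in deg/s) 32.34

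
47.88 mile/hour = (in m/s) 21.4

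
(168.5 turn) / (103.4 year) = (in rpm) 3.1e-06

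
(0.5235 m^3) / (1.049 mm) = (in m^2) 499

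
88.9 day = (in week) 12.7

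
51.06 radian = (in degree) 2926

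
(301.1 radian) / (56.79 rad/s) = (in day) 6.137e-05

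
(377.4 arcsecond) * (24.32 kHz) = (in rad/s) 44.5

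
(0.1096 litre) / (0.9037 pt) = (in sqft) 3.7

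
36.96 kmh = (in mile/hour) 22.97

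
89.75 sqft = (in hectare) 0.0008338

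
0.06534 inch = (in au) 1.109e-14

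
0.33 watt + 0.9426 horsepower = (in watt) 703.2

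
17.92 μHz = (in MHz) 1.792e-11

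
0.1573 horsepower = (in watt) 117.3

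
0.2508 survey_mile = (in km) 0.4036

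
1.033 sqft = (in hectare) 9.597e-06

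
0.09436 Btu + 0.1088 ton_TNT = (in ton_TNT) 0.1088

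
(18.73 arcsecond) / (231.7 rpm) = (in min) 6.237e-08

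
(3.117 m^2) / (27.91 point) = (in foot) 1039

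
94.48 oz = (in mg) 2.678e+06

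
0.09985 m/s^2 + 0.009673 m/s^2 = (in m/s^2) 0.1095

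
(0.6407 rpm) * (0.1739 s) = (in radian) 0.01167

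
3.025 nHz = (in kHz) 3.025e-12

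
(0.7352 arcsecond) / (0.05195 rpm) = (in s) 0.0006552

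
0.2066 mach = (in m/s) 70.35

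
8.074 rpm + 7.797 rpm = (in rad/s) 1.662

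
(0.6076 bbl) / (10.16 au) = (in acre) 1.571e-17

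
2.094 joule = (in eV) 1.307e+19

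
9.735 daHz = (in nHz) 9.735e+10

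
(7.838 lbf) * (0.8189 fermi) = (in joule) 2.855e-14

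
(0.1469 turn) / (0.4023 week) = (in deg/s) 0.0002174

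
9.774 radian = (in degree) 560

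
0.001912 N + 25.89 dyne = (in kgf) 0.0002214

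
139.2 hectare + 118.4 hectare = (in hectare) 257.6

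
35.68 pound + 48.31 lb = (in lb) 83.99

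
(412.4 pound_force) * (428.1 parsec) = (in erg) 2.423e+29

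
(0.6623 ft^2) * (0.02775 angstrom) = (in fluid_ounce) 5.774e-09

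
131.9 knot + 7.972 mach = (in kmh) 1.002e+04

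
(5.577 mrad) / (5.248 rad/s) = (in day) 1.23e-08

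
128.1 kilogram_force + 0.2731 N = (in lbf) 282.5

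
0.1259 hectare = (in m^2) 1259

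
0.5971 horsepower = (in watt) 445.3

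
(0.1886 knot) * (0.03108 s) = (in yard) 0.003298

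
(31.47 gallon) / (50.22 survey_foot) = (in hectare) 7.782e-07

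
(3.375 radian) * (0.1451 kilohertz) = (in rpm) 4676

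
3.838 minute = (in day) 0.002665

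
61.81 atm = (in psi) 908.4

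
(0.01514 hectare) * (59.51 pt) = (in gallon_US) 839.7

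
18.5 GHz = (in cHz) 1.85e+12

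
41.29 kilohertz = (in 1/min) 2.477e+06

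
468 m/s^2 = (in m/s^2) 468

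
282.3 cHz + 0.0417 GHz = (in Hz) 4.17e+07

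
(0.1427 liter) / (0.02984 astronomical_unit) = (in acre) 7.899e-18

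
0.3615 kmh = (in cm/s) 10.04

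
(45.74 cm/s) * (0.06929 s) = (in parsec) 1.027e-18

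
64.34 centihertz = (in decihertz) 6.434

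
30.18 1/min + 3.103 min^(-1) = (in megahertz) 5.547e-07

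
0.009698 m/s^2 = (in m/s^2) 0.009698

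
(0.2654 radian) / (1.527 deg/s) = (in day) 0.0001153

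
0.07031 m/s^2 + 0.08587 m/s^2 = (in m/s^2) 0.1562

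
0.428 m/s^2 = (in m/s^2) 0.428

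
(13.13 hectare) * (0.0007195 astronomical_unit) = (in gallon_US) 3.733e+15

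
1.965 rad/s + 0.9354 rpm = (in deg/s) 118.2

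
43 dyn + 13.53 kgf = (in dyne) 1.327e+07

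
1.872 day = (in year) 0.005129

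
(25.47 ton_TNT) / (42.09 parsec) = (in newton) 8.205e-08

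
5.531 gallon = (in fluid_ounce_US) 708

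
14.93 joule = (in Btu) 0.01415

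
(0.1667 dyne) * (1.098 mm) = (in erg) 0.0183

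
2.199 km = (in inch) 8.657e+04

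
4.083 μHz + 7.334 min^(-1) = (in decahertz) 0.01222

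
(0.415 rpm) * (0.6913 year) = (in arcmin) 3.257e+09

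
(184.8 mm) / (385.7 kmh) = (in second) 0.001725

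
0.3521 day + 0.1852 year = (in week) 9.707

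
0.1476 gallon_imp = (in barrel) 0.00422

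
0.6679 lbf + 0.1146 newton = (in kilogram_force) 0.3146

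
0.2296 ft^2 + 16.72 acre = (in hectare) 6.766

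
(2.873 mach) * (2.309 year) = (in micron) 7.123e+16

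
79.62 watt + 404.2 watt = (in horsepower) 0.6488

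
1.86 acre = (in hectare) 0.7527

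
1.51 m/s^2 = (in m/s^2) 1.51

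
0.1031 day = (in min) 148.5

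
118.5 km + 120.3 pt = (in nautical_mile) 63.98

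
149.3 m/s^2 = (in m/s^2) 149.3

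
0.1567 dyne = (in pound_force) 3.523e-07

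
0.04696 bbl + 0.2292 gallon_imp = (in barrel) 0.05351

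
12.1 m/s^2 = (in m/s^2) 12.1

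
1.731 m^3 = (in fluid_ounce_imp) 6.092e+04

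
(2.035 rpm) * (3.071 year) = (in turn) 3.285e+06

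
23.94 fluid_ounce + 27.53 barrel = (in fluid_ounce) 1.48e+05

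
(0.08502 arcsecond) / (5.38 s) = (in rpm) 7.316e-07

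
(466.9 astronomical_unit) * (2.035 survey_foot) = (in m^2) 4.332e+13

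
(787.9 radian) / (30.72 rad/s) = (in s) 25.65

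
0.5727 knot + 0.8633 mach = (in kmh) 1059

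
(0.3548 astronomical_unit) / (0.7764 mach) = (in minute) 3.346e+06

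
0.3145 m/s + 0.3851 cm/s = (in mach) 0.000935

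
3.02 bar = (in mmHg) 2265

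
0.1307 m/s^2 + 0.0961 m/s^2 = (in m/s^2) 0.2268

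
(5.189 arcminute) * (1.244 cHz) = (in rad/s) 1.878e-05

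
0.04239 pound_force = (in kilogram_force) 0.01923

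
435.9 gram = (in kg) 0.4359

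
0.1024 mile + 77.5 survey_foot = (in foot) 618.2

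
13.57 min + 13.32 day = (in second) 1.152e+06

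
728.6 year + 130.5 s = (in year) 728.6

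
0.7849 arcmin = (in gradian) 0.01454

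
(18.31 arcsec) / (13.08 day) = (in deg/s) 4.501e-09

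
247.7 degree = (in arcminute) 1.486e+04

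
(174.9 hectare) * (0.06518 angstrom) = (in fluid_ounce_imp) 0.4012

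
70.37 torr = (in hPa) 93.82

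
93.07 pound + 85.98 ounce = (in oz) 1575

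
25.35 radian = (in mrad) 2.535e+04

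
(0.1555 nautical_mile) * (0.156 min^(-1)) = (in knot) 1.455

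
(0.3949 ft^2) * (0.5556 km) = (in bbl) 128.2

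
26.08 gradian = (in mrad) 409.7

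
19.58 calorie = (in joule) 81.92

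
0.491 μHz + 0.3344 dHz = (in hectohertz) 0.0003344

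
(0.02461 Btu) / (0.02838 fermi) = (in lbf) 2.057e+17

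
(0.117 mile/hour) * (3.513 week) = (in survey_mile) 69.05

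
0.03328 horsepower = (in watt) 24.82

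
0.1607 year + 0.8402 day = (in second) 5.14e+06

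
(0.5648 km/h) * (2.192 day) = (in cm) 2.971e+06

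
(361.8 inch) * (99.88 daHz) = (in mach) 26.96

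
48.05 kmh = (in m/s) 13.35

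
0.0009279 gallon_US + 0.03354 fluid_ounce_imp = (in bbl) 2.809e-05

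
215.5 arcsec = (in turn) 0.0001663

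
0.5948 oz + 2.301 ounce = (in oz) 2.896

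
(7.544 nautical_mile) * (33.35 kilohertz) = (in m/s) 4.659e+08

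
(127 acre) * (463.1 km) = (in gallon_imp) 5.236e+13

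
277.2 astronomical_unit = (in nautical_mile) 2.239e+10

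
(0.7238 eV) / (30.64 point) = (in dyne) 1.073e-12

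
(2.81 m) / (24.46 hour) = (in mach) 9.372e-08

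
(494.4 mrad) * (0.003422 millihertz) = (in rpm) 1.616e-05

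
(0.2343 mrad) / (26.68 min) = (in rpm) 1.398e-06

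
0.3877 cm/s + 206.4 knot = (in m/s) 106.2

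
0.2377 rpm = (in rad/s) 0.02489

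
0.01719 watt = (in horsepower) 2.305e-05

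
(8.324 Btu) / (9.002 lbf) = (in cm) 2.193e+04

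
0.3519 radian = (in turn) 0.05601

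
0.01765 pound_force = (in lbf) 0.01765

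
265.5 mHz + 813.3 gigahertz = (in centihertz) 8.133e+13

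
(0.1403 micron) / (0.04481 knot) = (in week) 1.006e-11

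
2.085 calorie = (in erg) 8.724e+07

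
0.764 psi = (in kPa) 5.268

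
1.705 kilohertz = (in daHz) 170.5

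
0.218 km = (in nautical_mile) 0.1177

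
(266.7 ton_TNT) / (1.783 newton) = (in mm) 6.258e+14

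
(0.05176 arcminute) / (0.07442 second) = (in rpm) 0.001932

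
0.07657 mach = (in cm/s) 2607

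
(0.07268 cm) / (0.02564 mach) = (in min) 1.387e-06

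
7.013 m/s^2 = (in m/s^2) 7.013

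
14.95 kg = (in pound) 32.96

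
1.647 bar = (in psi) 23.89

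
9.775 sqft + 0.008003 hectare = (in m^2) 80.94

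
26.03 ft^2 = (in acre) 0.0005976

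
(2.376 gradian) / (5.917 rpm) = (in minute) 0.001004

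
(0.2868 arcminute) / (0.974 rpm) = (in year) 2.594e-11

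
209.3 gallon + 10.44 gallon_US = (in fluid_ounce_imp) 2.928e+04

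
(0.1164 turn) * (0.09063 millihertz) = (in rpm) 0.000633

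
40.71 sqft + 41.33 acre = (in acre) 41.33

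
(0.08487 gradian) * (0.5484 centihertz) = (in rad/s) 7.311e-06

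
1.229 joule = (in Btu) 0.001165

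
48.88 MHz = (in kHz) 4.888e+04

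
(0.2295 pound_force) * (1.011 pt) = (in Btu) 3.451e-07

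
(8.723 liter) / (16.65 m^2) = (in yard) 0.0005729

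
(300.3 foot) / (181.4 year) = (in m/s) 1.6e-08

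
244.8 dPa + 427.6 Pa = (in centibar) 0.4521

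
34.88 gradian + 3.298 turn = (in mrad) 2.127e+04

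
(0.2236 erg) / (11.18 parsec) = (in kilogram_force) 6.609e-27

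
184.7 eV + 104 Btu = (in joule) 1.097e+05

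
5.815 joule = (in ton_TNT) 1.39e-09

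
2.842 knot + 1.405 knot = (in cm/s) 218.5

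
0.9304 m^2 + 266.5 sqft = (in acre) 0.006348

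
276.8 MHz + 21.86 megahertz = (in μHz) 2.987e+14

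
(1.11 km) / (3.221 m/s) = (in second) 344.6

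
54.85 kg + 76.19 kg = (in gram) 1.31e+05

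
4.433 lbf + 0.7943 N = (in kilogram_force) 2.092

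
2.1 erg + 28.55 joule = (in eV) 1.782e+20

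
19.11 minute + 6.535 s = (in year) 3.657e-05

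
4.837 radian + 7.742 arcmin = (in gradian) 308.1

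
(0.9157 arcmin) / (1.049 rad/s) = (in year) 8.052e-12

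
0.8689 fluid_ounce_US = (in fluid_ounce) 0.8689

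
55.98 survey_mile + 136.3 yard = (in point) 2.557e+08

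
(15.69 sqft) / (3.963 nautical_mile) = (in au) 1.328e-15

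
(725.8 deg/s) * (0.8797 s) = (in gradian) 709.4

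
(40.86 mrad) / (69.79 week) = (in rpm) 9.244e-09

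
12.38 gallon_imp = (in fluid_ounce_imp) 1981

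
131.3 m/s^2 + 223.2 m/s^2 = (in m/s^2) 354.5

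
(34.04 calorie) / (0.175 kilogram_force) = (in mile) 0.05157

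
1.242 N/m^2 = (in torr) 0.009316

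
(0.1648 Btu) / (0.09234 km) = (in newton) 1.883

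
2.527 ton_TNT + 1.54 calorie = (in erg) 1.057e+17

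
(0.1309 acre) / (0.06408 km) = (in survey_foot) 27.12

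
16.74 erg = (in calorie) 4.001e-07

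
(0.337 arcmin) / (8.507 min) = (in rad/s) 1.921e-07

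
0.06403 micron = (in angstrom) 640.3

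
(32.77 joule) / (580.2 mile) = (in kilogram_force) 3.579e-06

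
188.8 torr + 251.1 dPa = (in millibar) 252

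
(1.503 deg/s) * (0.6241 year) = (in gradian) 3.287e+07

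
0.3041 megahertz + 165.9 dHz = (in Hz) 3.041e+05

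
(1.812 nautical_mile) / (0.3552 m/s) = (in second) 9448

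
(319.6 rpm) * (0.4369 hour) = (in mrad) 5.264e+07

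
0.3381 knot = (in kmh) 0.6262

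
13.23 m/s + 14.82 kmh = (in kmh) 62.45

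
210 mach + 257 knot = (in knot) 1.393e+05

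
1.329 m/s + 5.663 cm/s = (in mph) 3.1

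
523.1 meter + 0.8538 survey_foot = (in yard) 572.4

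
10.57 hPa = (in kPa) 1.057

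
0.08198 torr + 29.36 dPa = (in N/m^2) 13.87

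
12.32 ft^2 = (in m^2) 1.145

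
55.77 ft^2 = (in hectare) 0.0005181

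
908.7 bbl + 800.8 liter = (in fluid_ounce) 4.912e+06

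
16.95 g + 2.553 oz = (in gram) 89.33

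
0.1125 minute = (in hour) 0.001875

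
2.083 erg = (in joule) 2.083e-07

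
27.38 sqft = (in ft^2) 27.38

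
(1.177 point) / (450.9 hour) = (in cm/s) 2.558e-08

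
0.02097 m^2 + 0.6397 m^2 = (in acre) 0.0001633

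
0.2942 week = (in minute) 2966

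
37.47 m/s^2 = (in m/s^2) 37.47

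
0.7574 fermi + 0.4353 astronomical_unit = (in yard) 7.122e+10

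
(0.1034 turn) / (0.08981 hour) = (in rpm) 0.01919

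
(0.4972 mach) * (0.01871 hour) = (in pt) 3.232e+07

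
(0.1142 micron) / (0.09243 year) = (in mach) 1.151e-16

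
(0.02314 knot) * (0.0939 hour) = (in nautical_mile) 0.002173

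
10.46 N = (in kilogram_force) 1.067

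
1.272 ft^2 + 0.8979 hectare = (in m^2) 8979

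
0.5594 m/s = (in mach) 0.001643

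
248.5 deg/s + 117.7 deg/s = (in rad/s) 6.391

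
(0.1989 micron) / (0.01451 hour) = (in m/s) 3.808e-09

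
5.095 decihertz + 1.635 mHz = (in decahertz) 0.05111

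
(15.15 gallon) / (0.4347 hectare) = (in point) 0.0374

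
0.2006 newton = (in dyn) 2.006e+04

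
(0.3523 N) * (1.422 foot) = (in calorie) 0.0365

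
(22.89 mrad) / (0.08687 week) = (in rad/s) 4.357e-07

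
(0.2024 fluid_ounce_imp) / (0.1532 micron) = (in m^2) 37.54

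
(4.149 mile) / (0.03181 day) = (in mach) 0.007135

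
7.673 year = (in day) 2801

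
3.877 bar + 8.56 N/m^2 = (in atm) 3.826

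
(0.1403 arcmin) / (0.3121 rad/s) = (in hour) 3.632e-08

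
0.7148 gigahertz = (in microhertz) 7.148e+14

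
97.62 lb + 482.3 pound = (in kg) 263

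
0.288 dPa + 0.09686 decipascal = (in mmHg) 0.0002887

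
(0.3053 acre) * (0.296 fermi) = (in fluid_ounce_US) 1.237e-08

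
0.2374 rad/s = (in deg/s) 13.6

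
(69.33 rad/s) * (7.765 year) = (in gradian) 1.081e+12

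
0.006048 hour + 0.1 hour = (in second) 381.8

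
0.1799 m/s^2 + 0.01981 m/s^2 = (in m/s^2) 0.1997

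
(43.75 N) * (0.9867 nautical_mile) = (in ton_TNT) 1.911e-05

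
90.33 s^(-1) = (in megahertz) 9.033e-05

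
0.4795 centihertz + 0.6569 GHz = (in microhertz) 6.569e+14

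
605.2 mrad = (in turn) 0.09632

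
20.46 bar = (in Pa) 2.046e+06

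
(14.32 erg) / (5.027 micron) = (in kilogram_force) 0.02905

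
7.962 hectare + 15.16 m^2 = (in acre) 19.68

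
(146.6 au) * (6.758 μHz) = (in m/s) 1.482e+08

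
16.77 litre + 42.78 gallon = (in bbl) 1.124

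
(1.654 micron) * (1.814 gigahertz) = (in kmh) 1.08e+04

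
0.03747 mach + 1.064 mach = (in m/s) 375.1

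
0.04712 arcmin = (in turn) 2.181e-06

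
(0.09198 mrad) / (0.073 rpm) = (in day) 1.393e-07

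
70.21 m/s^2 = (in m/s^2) 70.21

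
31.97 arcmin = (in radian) 0.0093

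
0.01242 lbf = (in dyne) 5525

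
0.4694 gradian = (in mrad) 7.373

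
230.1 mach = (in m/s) 7.835e+04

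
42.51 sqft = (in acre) 0.0009759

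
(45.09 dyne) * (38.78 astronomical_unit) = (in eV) 1.633e+28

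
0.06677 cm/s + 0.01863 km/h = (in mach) 1.716e-05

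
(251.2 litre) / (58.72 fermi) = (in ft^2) 4.605e+13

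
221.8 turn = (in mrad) 1.394e+06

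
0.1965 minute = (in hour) 0.003275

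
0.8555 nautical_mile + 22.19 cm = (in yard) 1733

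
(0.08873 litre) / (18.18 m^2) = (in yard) 5.338e-06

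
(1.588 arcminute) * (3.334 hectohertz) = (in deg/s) 8.824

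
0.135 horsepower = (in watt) 100.7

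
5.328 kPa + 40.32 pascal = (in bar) 0.05368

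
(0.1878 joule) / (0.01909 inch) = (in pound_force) 87.07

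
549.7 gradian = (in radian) 8.635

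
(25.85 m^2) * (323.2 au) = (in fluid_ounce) 4.226e+19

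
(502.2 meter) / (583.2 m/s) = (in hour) 0.0002392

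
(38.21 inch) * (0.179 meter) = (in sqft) 1.87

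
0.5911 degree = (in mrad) 10.32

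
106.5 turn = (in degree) 3.834e+04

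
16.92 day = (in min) 2.436e+04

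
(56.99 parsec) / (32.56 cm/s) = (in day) 6.251e+13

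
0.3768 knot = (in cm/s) 19.38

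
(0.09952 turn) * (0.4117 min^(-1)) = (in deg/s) 0.2458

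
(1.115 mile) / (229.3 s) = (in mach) 0.02298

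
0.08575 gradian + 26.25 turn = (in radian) 164.9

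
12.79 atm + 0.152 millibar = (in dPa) 1.296e+07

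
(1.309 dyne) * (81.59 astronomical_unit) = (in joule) 1.598e+08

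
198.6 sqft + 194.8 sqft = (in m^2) 36.55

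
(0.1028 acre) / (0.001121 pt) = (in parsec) 3.409e-08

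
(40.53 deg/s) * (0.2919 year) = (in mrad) 6.512e+09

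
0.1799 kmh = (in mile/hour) 0.1118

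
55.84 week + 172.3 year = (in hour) 1.519e+06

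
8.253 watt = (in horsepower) 0.01107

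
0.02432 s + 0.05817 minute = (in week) 5.811e-06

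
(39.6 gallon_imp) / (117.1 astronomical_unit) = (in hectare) 1.028e-18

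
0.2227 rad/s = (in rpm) 2.127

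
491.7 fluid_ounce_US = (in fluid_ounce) 491.7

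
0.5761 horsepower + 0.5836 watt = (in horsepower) 0.5769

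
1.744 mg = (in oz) 6.152e-05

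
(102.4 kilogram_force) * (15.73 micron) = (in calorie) 0.003775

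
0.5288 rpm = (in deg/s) 3.173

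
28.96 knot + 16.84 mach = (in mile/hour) 1.286e+04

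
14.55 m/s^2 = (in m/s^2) 14.55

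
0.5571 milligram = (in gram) 0.0005571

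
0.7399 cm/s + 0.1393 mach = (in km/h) 170.8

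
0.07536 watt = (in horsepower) 0.0001011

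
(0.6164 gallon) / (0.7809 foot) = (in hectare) 9.803e-07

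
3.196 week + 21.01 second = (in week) 3.196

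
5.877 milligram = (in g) 0.005877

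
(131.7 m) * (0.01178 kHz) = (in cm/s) 1.551e+05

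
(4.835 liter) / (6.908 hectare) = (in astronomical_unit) 4.679e-19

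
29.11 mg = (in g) 0.02911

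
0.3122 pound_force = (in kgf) 0.1416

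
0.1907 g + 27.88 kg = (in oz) 983.4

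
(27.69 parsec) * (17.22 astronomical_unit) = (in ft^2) 2.369e+31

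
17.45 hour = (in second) 6.282e+04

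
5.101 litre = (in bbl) 0.03208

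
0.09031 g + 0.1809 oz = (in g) 5.219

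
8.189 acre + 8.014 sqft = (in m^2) 3.314e+04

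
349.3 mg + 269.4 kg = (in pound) 593.9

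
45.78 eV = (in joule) 7.335e-18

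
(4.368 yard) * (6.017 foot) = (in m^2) 7.325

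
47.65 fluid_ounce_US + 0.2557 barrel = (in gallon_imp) 9.252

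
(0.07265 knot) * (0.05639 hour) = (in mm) 7587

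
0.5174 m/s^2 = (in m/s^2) 0.5174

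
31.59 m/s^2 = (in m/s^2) 31.59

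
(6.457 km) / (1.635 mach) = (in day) 0.0001342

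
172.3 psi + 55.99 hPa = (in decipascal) 1.194e+07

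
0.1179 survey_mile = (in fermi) 1.897e+17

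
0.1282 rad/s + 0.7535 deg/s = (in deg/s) 8.099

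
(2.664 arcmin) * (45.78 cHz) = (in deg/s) 0.02033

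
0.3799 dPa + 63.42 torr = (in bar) 0.08455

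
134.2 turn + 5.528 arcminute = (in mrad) 8.432e+05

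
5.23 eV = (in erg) 8.379e-12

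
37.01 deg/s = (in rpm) 6.168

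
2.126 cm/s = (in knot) 0.04133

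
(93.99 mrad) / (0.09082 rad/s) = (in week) 1.711e-06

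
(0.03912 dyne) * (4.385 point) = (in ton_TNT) 1.446e-19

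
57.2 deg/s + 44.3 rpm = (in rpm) 53.83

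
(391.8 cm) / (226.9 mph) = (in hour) 1.073e-05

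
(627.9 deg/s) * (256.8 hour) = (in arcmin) 3.483e+10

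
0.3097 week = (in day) 2.168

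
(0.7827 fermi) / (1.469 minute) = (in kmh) 3.197e-17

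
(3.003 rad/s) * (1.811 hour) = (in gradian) 1.246e+06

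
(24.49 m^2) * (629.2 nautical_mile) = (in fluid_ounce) 9.65e+11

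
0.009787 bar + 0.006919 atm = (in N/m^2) 1680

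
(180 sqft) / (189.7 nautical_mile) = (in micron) 47.6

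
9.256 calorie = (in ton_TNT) 9.256e-09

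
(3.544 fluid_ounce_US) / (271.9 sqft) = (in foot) 1.361e-05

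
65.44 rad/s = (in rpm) 624.9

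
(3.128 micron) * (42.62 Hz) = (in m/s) 0.0001333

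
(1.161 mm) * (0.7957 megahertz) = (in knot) 1796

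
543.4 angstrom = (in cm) 5.434e-06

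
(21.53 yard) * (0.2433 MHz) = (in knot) 9.311e+06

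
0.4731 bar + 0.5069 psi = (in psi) 7.369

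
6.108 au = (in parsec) 2.961e-05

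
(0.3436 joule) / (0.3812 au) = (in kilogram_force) 6.144e-13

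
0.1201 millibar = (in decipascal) 120.1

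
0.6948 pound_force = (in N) 3.091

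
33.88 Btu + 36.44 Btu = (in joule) 7.419e+04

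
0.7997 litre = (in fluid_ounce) 27.04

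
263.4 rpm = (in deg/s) 1580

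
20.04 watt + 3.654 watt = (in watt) 23.69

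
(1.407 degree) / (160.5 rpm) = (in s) 0.001461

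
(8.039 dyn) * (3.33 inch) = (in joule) 6.8e-06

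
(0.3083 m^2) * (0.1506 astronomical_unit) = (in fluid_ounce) 2.349e+14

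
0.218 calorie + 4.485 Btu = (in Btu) 4.486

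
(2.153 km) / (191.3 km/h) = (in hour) 0.01125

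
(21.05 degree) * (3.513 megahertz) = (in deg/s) 7.395e+07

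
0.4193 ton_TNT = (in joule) 1.754e+09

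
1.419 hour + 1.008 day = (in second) 9.22e+04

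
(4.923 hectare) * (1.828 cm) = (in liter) 8.999e+05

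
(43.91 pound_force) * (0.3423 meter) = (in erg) 6.686e+08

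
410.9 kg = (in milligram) 4.109e+08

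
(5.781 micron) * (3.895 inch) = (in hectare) 5.719e-11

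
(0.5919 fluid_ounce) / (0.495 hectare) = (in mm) 3.536e-06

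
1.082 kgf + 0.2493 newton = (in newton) 10.86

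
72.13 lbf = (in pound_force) 72.13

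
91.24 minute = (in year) 0.0001736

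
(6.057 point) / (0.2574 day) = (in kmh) 3.459e-07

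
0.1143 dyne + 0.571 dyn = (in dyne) 0.6853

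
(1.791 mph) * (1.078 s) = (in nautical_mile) 0.000466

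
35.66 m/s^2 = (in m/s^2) 35.66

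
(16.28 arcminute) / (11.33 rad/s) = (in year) 1.325e-11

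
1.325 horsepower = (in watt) 988.1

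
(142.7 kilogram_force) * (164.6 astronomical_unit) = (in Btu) 3.266e+13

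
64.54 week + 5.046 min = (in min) 6.506e+05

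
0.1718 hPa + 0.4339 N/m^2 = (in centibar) 0.01761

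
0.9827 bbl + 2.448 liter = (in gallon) 41.92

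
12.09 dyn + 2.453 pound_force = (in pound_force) 2.453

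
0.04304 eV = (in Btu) 6.536e-24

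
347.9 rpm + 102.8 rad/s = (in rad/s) 139.2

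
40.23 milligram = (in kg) 4.023e-05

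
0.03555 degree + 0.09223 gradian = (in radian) 0.002069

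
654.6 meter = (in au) 4.376e-09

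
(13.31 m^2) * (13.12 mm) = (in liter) 174.6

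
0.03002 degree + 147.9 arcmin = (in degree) 2.495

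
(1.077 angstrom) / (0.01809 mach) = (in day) 2.024e-16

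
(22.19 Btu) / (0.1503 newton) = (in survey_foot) 5.11e+05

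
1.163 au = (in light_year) 1.839e-05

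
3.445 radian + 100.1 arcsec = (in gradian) 219.3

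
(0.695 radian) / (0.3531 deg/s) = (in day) 0.001305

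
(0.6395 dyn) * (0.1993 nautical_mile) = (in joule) 0.00236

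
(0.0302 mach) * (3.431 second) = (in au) 2.358e-10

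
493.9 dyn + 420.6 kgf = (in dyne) 4.125e+08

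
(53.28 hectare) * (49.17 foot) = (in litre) 7.985e+09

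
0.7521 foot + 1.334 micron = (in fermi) 2.292e+14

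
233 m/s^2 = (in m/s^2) 233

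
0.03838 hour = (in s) 138.2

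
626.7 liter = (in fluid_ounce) 2.119e+04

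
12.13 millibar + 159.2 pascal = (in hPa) 13.72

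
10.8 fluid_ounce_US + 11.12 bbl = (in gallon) 467.1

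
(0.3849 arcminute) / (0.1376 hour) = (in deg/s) 1.295e-05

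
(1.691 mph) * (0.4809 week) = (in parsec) 7.125e-12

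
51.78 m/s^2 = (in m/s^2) 51.78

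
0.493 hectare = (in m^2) 4930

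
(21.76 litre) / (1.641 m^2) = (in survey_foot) 0.0435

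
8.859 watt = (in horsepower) 0.01188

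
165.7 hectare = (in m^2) 1.657e+06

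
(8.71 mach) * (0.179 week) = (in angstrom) 3.211e+18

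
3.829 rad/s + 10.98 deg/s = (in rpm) 38.39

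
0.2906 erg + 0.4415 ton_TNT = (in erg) 1.847e+16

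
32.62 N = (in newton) 32.62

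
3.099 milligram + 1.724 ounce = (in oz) 1.724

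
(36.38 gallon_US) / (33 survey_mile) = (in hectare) 2.593e-10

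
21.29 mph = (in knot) 18.5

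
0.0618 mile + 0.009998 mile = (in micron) 1.155e+08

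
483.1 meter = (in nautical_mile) 0.2609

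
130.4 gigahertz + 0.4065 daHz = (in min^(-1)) 7.824e+12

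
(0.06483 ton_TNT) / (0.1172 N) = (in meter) 2.314e+09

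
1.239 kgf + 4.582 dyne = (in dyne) 1.215e+06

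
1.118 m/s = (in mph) 2.501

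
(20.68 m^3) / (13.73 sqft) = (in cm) 1621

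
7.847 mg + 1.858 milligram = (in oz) 0.0003423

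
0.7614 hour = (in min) 45.68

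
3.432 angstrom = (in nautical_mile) 1.853e-13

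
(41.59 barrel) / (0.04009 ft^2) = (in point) 5.033e+06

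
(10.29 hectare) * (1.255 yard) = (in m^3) 1.181e+05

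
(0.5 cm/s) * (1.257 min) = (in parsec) 1.222e-17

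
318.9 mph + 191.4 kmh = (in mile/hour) 437.8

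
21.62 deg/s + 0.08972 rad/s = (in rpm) 4.46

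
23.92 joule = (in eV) 1.493e+20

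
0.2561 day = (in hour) 6.146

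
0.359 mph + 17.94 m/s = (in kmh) 65.16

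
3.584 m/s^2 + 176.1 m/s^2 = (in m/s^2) 179.7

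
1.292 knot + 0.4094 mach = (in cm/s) 1.401e+04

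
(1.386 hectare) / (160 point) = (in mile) 152.6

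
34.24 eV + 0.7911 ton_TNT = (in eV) 2.066e+28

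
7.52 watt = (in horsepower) 0.01008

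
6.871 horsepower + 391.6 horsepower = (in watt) 2.971e+05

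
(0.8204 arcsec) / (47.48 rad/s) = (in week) 1.385e-13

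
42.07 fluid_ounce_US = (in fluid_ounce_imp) 43.79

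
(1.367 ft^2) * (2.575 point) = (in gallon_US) 0.03048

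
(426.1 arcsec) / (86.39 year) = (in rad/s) 7.583e-13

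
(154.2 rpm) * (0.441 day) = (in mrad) 6.153e+08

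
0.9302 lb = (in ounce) 14.88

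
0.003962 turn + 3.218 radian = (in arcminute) 1.115e+04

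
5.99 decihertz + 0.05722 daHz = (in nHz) 1.171e+09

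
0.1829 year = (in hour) 1602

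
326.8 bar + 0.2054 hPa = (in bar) 326.8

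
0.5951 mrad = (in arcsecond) 122.7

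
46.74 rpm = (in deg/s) 280.4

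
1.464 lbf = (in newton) 6.512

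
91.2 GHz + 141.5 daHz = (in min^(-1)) 5.472e+12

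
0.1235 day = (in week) 0.01764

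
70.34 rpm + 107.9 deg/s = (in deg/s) 529.9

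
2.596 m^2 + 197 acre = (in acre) 197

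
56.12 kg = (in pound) 123.7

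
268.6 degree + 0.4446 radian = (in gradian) 326.7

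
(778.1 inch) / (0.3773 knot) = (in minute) 1.697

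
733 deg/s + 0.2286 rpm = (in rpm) 122.4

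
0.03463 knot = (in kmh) 0.06413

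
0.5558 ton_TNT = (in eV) 1.451e+28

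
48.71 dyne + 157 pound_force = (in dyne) 6.984e+07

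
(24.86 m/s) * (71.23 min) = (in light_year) 1.123e-11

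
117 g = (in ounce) 4.127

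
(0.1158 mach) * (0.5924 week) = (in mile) 8778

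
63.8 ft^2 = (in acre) 0.001465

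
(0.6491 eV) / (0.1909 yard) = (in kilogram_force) 6.075e-20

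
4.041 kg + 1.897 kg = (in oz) 209.5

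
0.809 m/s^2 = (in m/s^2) 0.809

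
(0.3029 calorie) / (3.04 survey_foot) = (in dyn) 1.368e+05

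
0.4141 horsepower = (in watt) 308.8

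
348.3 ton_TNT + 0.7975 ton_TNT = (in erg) 1.461e+19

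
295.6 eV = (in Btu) 4.489e-20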